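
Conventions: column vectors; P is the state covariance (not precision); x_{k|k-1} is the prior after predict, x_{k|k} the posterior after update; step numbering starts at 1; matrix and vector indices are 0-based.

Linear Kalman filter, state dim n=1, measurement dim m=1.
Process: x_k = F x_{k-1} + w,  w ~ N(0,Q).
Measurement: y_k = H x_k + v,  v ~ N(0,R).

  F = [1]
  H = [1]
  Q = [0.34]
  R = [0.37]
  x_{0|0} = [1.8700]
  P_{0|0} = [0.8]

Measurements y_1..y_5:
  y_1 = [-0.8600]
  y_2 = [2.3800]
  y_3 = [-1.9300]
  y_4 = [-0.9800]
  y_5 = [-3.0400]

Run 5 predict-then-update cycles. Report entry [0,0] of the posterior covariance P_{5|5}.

P_post[0,0] = 0.2234

step 1: x^-=[1.8700]  P^-=[1.1400]  S=[1.5100]  K=[0.7550]  nu=[-2.7300]  x^+=[-0.1911]  P^+=[0.2793]
step 2: x^-=[-0.1911]  P^-=[0.6193]  S=[0.9893]  K=[0.6260]  nu=[2.5711]  x^+=[1.4185]  P^+=[0.2316]
step 3: x^-=[1.4185]  P^-=[0.5716]  S=[0.9416]  K=[0.6071]  nu=[-3.3485]  x^+=[-0.6143]  P^+=[0.2246]
step 4: x^-=[-0.6143]  P^-=[0.5646]  S=[0.9346]  K=[0.6041]  nu=[-0.3657]  x^+=[-0.8352]  P^+=[0.2235]
step 5: x^-=[-0.8352]  P^-=[0.5635]  S=[0.9335]  K=[0.6037]  nu=[-2.2048]  x^+=[-2.1661]  P^+=[0.2234]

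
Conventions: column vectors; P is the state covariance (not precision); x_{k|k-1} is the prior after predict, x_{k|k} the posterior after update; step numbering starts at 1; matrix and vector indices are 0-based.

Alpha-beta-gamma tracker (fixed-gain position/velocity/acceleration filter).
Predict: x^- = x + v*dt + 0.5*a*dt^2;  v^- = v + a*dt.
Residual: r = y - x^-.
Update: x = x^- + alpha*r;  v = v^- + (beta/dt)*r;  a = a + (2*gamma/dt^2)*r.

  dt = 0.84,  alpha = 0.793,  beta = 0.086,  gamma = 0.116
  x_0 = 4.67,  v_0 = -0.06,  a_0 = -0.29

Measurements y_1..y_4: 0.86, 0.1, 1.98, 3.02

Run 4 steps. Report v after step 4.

v_post = -2.7351

step 1: x_pred=4.5173  r=-3.6573  x^+=1.6171  v^+=-0.6780  a^+=-1.4925
step 2: x_pred=0.5210  r=-0.4210  x^+=0.1871  v^+=-1.9748  a^+=-1.6309
step 3: x_pred=-2.0471  r=4.0271  x^+=1.1464  v^+=-2.9325  a^+=-0.3068
step 4: x_pred=-1.4252  r=4.4452  x^+=2.0999  v^+=-2.7351  a^+=1.1548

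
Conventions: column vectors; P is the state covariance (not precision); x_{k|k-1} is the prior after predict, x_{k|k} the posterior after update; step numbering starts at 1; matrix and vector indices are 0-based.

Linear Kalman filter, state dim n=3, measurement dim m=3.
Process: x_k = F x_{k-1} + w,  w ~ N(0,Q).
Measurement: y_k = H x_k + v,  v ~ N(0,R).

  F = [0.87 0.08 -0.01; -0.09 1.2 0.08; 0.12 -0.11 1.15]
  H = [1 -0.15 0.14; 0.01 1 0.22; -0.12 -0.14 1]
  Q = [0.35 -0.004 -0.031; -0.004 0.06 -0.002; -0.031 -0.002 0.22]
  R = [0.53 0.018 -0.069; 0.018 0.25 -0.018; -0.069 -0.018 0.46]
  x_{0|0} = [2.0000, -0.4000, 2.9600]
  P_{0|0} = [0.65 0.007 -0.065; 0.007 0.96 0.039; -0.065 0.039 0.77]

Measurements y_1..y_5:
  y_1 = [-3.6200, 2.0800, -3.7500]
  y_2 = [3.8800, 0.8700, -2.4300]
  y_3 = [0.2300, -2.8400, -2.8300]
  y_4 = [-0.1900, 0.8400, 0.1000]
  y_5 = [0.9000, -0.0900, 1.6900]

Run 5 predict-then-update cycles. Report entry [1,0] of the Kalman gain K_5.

K[1,0] = -0.0393

step 1: x^-=[1.6784, -0.4232, 3.6880]  P^-=[0.8502 0.0391 -0.0424; 0.0391 1.4595 -0.0042; -0.0424 -0.0042 1.2313]  S=[1.4138 -0.1253 -0.0137; -0.1253 1.7679 0.0394; -0.0137 0.0394 1.7448]  K=[0.5981 0.0659 -0.0827; -0.0559 0.8244 -0.1413; 0.1119 0.1428 0.7066]  nu=[-5.8782, 1.6751, -7.2958]  x^+=[-1.1236, 2.3172, -1.8859]  P^+=[0.3339 0.0333 -0.0358; 0.0333 0.2165 -0.0417; -0.0358 -0.0417 0.3046]
step 2: x^-=[-0.7733, 2.7308, -2.5586]  P^-=[0.6094 0.0226 -0.0440; 0.0226 0.3617 -0.0548; -0.0440 -0.0548 0.6301]  S=[1.1431 -0.0038 -0.0831; -0.0038 0.6184 0.0141; -0.0831 0.0141 1.1326]  K=[0.5199 0.0355 -0.0685; -0.0402 0.5679 -0.1055; 0.0879 0.1223 0.5727]  nu=[5.4212, -1.2902, 0.4181]  x^+=[1.9708, 1.7361, -2.0006]  P^+=[0.2886 0.0232 -0.0302; 0.0232 0.1500 -0.0322; -0.0302 -0.0322 0.2470]
step 3: x^-=[1.8735, 1.7459, -2.2551]  P^-=[0.5733 0.0097 -0.0402; 0.0097 0.2692 -0.0399; -0.0402 -0.0399 0.5519]  S=[1.1076 -0.0031 -0.0888; -0.0031 0.5284 0.0258; -0.0888 0.0258 1.0466]  K=[0.5062 0.0186 -0.0629; -0.0386 0.4972 -0.0908; 0.0826 0.1275 0.5411]  nu=[-1.0659, -4.1085, -0.1056]  x^+=[1.2643, -0.2461, -2.9241]  P^+=[0.2796 0.0183 -0.0281; 0.0183 0.1311 -0.0275; -0.0281 -0.0275 0.2337]
step 4: x^-=[1.1095, -0.6430, -3.1840]  P^-=[0.5656 0.0036 -0.0379; 0.0036 0.2437 -0.0331; -0.0379 -0.0331 0.5334]  S=[1.1012 -0.0048 -0.0891; -0.0048 0.5049 0.0326; -0.0891 0.0326 1.0248]  K=[0.5035 0.0105 -0.0602; -0.0389 0.4734 -0.0845; 0.0816 0.1324 0.5323]  nu=[-0.9502, 2.1724, 3.3271]  x^+=[0.4537, 0.1413, -1.2027]  P^+=[0.2774 0.0160 -0.0271; 0.0160 0.1246 -0.0253; -0.0271 -0.0253 0.2301]
step 5: x^-=[0.4180, 0.0326, -1.3442]  P^-=[0.5635 0.0008 -0.0366; 0.0008 0.2352 -0.0300; -0.0366 -0.0300 0.5283]  S=[1.0999 -0.0058 -0.0887; -0.0058 0.4975 0.0360; -0.0887 0.0360 1.0182]  K=[0.5028 0.0070 -0.0589; -0.0393 0.4650 -0.0818; 0.0815 0.1351 0.5296]  nu=[0.6750, 0.1690, 3.0889]  x^+=[0.5767, -0.1680, 0.3695]  P^+=[0.2767 0.0150 -0.0266; 0.0150 0.1222 -0.0244; -0.0266 -0.0244 0.2289]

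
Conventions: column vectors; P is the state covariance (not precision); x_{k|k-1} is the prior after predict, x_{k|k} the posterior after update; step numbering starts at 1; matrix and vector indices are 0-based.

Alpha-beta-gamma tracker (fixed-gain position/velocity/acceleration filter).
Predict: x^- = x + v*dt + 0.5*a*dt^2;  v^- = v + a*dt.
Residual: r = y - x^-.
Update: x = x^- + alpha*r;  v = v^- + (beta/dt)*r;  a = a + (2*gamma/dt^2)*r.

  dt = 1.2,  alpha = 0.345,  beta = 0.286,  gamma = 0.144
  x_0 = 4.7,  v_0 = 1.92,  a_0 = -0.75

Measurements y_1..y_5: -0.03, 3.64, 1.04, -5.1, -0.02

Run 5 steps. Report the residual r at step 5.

step 1: x_pred=6.4640  r=-6.4940  x^+=4.2236  v^+=-0.5277  a^+=-2.0488
step 2: x_pred=2.1151  r=1.5249  x^+=2.6412  v^+=-2.6229  a^+=-1.7438
step 3: x_pred=-1.7618  r=2.8018  x^+=-0.7952  v^+=-4.0477  a^+=-1.1835
step 4: x_pred=-6.5045  r=1.4045  x^+=-6.0200  v^+=-5.1331  a^+=-0.9026
step 5: x_pred=-12.8296  r=12.8096  x^+=-8.4103  v^+=-3.1633  a^+=1.6593

resid = 12.8096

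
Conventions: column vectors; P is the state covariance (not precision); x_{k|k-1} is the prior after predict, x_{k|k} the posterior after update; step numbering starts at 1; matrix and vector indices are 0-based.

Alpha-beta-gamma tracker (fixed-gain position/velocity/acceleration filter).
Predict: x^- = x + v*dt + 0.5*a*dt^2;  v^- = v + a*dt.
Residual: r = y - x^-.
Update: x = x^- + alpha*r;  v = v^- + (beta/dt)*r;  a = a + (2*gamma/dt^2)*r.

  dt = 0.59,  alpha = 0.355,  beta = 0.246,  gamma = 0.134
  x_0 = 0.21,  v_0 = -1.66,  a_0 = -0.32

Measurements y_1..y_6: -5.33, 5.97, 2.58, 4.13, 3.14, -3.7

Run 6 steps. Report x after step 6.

x_post = 7.7504

step 1: x_pred=-0.8251  r=-4.5049  x^+=-2.4243  v^+=-3.7271  a^+=-3.7883
step 2: x_pred=-5.2827  r=11.2527  x^+=-1.2880  v^+=-1.2704  a^+=4.8751
step 3: x_pred=-1.1890  r=3.7690  x^+=0.1490  v^+=3.1774  a^+=7.7768
step 4: x_pred=3.3772  r=0.7528  x^+=3.6444  v^+=8.0796  a^+=8.3564
step 5: x_pred=9.8658  r=-6.7258  x^+=7.4782  v^+=10.2055  a^+=3.1782
step 6: x_pred=14.0526  r=-17.7526  x^+=7.7504  v^+=4.6788  a^+=-10.4894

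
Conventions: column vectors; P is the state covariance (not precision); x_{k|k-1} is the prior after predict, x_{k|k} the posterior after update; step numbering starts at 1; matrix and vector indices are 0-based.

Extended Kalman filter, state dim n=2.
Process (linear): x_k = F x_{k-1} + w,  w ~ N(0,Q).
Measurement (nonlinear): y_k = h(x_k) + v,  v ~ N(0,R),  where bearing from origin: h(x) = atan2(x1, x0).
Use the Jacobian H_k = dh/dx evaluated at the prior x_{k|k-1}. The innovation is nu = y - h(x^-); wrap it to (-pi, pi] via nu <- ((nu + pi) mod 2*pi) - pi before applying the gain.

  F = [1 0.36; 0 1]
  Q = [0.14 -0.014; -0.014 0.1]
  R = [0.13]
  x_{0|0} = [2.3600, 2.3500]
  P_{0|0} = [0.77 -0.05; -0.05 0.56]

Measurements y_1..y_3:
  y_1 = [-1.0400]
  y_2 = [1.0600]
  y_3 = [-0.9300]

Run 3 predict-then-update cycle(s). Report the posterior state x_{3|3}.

x_post = [5.4909, 1.1259]

step 1: x^-=[3.2060, 2.3500]  P^-=[0.9466 0.1376; 0.1376 0.6600]  H_jac=[-0.1487 0.2029]  S=[0.1698]  K=[-0.6647; 0.6681]  nu=[-1.6725]  x^+=[4.3177, 1.2326]  P^+=[0.8716 0.2130; 0.2130 0.5842]
step 2: x^-=[4.7614, 1.2326]  P^-=[1.2406 0.4093; 0.4093 0.6842]  H_jac=[-0.0510 0.1968]  S=[0.1515]  K=[0.1145; 0.7512]  nu=[0.8067]  x^+=[4.8538, 1.8385]  P^+=[1.2387 0.3963; 0.3963 0.5987]
step 3: x^-=[5.5156, 1.8385]  P^-=[1.7416 0.5978; 0.5978 0.6987]  H_jac=[-0.0544 0.1632]  S=[0.1431]  K=[0.0197; 0.5693]  nu=[-1.2517]  x^+=[5.4909, 1.1259]  P^+=[1.7415 0.5962; 0.5962 0.6523]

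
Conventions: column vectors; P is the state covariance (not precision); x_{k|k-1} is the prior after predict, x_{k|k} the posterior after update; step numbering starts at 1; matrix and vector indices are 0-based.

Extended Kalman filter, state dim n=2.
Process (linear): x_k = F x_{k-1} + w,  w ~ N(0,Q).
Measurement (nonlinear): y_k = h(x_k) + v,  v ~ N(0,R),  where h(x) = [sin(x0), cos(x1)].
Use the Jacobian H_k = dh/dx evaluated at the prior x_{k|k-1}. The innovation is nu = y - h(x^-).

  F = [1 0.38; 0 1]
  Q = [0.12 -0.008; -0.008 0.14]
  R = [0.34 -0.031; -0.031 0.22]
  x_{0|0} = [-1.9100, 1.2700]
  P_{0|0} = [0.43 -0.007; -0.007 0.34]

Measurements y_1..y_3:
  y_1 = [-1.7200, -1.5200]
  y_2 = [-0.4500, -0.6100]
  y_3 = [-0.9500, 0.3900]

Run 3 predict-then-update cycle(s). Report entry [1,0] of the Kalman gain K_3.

step 1: x^-=[-1.4274, 1.2700]  P^-=[0.5938 0.1142; 0.1142 0.4800]  H_jac=[0.1429 0.0000; 0.0000 -0.9551]  S=[0.3521 -0.0466; -0.0466 0.6579]  K=[0.2211 -0.1501; -0.0463 -0.7002]  nu=[-0.7303, -1.8163]  x^+=[-1.3162, 2.5755]  P^+=[0.5586 0.0418; 0.0418 0.1598]
step 2: x^-=[-0.3375, 2.5755]  P^-=[0.7334 0.0945; 0.0945 0.2998]  H_jac=[0.9436 0.0000; 0.0000 -0.5364]  S=[0.9930 -0.0788; -0.0788 0.3062]  K=[0.6981 0.0142; 0.0491 -0.5124]  nu=[-0.1189, 0.2340]  x^+=[-0.4172, 2.4497]  P^+=[0.2511 0.0345; 0.0345 0.2130]
step 3: x^-=[0.5137, 2.4497]  P^-=[0.4281 0.1075; 0.1075 0.3530]  H_jac=[0.8709 0.0000; 0.0000 -0.6380]  S=[0.6647 -0.0907; -0.0907 0.3637]  K=[0.5540 -0.0503; 0.0583 -0.6047]  nu=[-1.4414, 1.1601]  x^+=[-0.3432, 1.6642]  P^+=[0.2181 0.0443; 0.0443 0.2114]

K[1,0] = 0.0583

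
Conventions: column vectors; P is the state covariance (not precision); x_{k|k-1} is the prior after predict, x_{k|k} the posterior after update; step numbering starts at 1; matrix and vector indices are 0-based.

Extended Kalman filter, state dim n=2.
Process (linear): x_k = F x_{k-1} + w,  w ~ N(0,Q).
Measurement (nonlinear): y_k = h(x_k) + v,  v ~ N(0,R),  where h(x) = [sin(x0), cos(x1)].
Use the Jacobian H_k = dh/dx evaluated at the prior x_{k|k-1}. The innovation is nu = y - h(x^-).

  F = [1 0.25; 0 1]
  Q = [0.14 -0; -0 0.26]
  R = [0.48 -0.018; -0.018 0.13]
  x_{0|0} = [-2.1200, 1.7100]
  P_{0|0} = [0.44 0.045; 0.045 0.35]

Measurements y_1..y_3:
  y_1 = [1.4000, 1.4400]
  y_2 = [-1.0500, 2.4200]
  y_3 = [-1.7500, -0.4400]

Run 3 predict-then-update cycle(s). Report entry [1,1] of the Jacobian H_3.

step 1: x^-=[-1.6925, 1.7100]  P^-=[0.6244 0.1325; 0.1325 0.6100]  H_jac=[-0.1214 0.0000; 0.0000 -0.9903]  S=[0.4892 -0.0021; -0.0021 0.7283]  K=[-0.1557 -0.1806; -0.0364 -0.8296]  nu=[2.3926, 1.5788]  x^+=[-2.3502, 0.3132]  P^+=[0.5889 0.0209; 0.0209 0.1082]
step 2: x^-=[-2.2719, 0.3132]  P^-=[0.7461 0.0479; 0.0479 0.3682]  H_jac=[-0.6451 0.0000; 0.0000 -0.3081]  S=[0.7905 -0.0085; -0.0085 0.1649]  K=[-0.6102 -0.1209; -0.0465 -0.6901]  nu=[-0.2859, 1.4686]  x^+=[-2.2750, -0.6871]  P^+=[0.4506 0.0154; 0.0154 0.2885]
step 3: x^-=[-2.4468, -0.6871]  P^-=[0.6163 0.0875; 0.0875 0.5485]  H_jac=[-0.7682 0.0000; 0.0000 0.6343]  S=[0.8437 -0.0606; -0.0606 0.3507]  K=[-0.5567 0.0620; -0.0085 0.9906]  nu=[-1.1098, -1.2131]  x^+=[-1.9042, -1.8795]  P^+=[0.3493 0.0285; 0.0285 0.2033]

H_jac[1,1] = 0.6343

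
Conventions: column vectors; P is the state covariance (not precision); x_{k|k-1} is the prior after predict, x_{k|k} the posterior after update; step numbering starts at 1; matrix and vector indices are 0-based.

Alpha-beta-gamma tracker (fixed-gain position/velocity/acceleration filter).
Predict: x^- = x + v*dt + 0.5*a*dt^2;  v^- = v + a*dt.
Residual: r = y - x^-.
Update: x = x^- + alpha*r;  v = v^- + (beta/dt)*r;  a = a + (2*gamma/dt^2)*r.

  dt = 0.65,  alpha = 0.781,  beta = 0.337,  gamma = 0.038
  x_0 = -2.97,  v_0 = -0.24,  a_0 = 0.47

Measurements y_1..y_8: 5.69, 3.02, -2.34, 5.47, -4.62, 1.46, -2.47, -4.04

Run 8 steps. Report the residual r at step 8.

resid = -0.8891

step 1: x_pred=-3.0267  r=8.7167  x^+=3.7810  v^+=4.5848  a^+=2.0380
step 2: x_pred=7.1917  r=-4.1717  x^+=3.9336  v^+=3.7466  a^+=1.2876
step 3: x_pred=6.6409  r=-8.9809  x^+=-0.3732  v^+=-0.0727  a^+=-0.3279
step 4: x_pred=-0.4897  r=5.9597  x^+=4.1648  v^+=2.8040  a^+=0.7441
step 5: x_pred=6.1446  r=-10.7646  x^+=-2.2625  v^+=-2.2933  a^+=-1.1922
step 6: x_pred=-4.0051  r=5.4651  x^+=0.2631  v^+=-0.2349  a^+=-0.2092
step 7: x_pred=0.0663  r=-2.5363  x^+=-1.9146  v^+=-1.6858  a^+=-0.6654
step 8: x_pred=-3.1509  r=-0.8891  x^+=-3.8453  v^+=-2.5793  a^+=-0.8253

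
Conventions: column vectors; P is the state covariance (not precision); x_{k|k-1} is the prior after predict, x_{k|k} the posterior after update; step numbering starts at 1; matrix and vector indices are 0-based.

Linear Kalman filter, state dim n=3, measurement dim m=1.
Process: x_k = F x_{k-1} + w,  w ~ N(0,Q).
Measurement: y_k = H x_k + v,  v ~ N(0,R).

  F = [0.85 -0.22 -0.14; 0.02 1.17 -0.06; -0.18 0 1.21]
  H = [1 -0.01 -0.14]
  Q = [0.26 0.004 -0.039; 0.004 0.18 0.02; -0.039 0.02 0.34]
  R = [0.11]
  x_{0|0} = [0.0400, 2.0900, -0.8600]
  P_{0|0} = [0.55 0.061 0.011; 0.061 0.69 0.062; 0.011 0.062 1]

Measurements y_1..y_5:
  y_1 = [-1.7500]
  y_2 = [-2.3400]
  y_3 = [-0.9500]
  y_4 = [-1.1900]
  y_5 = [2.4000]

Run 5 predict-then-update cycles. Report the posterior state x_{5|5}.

x_post = [1.1221, 0.7599, -4.3389]

step 1: x^-=[-0.3054, 2.4977, -1.0478]  P^-=[0.6888 -0.1054 -0.2950; -0.1054 1.1225 0.0207; -0.2950 0.0207 1.8171]  S=[0.9193]  K=[0.7953; -0.1300; -0.5979]  nu=[-1.5663]  x^+=[-1.5511, 2.7013, -0.1113]  P^+=[0.1073 -0.0103 0.1421; -0.0103 1.1069 -0.0507; 0.1421 -0.0507 1.4885]
step 2: x^-=[-1.8972, 3.1362, 0.1446]  P^-=[0.3872 -0.2768 -0.1447; -0.2768 1.7070 -0.1531; -0.1447 -0.1531 2.4609]  S=[0.5912]  K=[0.6938; -0.4609; -0.8249]  nu=[-0.3912]  x^+=[-2.1686, 3.3165, 0.4673]  P^+=[0.1026 -0.0878 0.1937; -0.0878 1.5814 -0.3779; 0.1937 -0.3779 2.0585]
step 3: x^-=[-2.6384, 3.8089, 0.9558]  P^-=[0.4144 -0.4244 -0.1022; -0.4244 2.4007 -0.6395; -0.1022 -0.6395 3.2728]  S=[0.6242]  K=[0.6937; -0.5751; -0.8876]  nu=[1.8603]  x^+=[-1.3478, 2.7391, -0.6955]  P^+=[0.1141 -0.1754 0.2821; -0.1754 2.1943 -0.9581; 0.2821 -0.9581 2.7811]
step 4: x^-=[-1.6509, 3.2196, -0.5989]  P^-=[0.4426 -0.5801 0.0178; -0.5801 3.3195 -1.4919; 0.0178 -1.4919 4.2926]  S=[0.6395]  K=[0.6973; -0.6325; -0.8886]  nu=[0.4093]  x^+=[-1.3655, 2.9607, -0.9625]  P^+=[0.1317 -0.2981 0.4140; -0.2981 3.0637 -1.8513; 0.4140 -1.8513 3.7877]
step 5: x^-=[-1.6773, 3.4945, -0.9189]  P^-=[0.4766 -0.7892 0.2165; -0.7892 4.6326 -2.7991; 0.2165 -2.7991 5.7094]  S=[0.6463]  K=[0.7027; -0.6865; -0.8585]  nu=[3.9836]  x^+=[1.1221, 0.7599, -4.3389]  P^+=[0.1574 -0.4774 0.6064; -0.4774 4.3281 -3.1799; 0.6064 -3.1799 5.2331]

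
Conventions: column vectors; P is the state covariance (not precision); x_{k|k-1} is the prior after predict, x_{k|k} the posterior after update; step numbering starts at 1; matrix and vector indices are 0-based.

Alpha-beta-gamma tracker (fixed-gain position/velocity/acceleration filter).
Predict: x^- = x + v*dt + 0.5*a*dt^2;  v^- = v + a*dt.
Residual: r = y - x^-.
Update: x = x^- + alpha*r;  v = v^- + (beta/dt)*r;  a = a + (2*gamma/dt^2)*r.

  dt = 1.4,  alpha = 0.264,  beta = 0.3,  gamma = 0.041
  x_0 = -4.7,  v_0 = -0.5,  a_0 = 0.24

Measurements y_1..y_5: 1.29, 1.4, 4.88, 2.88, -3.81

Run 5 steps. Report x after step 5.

step 1: x_pred=-5.1648  r=6.4548  x^+=-3.4607  v^+=1.2192  a^+=0.5100
step 2: x_pred=-1.2540  r=2.6540  x^+=-0.5534  v^+=2.5020  a^+=0.6211
step 3: x_pred=3.5580  r=1.3220  x^+=3.9070  v^+=3.6548  a^+=0.6764
step 4: x_pred=9.6866  r=-6.8066  x^+=7.8896  v^+=3.1432  a^+=0.3916
step 5: x_pred=12.6738  r=-16.4838  x^+=8.3221  v^+=0.1592  a^+=-0.2980

x_post = 8.3221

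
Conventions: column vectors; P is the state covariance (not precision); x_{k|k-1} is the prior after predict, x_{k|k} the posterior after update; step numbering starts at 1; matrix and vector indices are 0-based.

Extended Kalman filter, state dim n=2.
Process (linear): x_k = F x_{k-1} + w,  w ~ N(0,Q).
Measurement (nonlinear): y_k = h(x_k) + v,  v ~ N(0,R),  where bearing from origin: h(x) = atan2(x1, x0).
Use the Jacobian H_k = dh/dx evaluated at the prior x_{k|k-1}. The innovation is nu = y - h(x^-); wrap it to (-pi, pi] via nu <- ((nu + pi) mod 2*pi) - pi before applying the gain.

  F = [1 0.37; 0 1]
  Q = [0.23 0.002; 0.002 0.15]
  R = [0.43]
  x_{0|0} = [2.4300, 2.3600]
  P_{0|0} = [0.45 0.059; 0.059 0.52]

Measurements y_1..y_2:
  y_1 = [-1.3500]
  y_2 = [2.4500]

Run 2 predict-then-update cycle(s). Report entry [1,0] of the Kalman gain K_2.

step 1: x^-=[3.3032, 2.3600]  P^-=[0.7948 0.2534; 0.2534 0.6700]  H_jac=[-0.1432 0.2004]  S=[0.4587]  K=[-0.1374; 0.2137]  nu=[-1.9704]  x^+=[3.5740, 1.9390]  P^+=[0.7862 0.2669; 0.2669 0.6491]
step 2: x^-=[4.2914, 1.9390]  P^-=[1.3025 0.5090; 0.5090 0.7991]  H_jac=[-0.0874 0.1935]  S=[0.4527]  K=[-0.0340; 0.2433]  nu=[2.0256]  x^+=[4.2226, 2.4318]  P^+=[1.3020 0.5128; 0.5128 0.7723]

K[1,0] = 0.2433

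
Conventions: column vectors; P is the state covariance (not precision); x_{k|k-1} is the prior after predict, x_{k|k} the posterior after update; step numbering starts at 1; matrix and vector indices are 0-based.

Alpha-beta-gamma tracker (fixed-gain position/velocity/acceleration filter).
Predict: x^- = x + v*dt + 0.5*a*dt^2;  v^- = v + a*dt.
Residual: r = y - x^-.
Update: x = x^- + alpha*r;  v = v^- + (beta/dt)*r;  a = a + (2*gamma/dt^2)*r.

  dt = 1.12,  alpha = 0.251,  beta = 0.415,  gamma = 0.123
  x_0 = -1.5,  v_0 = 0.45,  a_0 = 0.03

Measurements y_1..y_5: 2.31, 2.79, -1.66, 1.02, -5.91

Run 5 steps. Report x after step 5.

x_post = -0.4642

step 1: x_pred=-0.9772  r=3.2872  x^+=-0.1521  v^+=1.7016  a^+=0.6746
step 2: x_pred=2.1769  r=0.6131  x^+=2.3308  v^+=2.6844  a^+=0.7949
step 3: x_pred=5.8359  r=-7.4959  x^+=3.9544  v^+=0.7972  a^+=-0.6751
step 4: x_pred=4.4238  r=-3.4038  x^+=3.5695  v^+=-1.2202  a^+=-1.3426
step 5: x_pred=1.3608  r=-7.2708  x^+=-0.4642  v^+=-5.4180  a^+=-2.7685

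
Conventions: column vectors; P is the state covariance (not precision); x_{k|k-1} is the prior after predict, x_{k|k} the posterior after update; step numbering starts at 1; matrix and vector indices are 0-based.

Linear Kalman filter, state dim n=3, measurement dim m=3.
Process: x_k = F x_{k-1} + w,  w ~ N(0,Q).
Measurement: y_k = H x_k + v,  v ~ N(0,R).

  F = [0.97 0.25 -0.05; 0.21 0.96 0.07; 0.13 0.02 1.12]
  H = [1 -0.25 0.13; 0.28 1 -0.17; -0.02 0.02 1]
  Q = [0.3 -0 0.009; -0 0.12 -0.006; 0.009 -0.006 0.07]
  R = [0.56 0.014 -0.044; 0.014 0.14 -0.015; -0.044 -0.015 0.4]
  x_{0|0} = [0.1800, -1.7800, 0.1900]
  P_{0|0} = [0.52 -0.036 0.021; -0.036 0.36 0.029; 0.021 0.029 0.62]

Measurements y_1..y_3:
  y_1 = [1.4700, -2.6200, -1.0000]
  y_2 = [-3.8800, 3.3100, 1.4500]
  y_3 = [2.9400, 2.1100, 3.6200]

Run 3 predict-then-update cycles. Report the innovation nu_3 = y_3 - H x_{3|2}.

step 1: x^-=[-0.2799, -1.6577, 0.2006]  P^-=[0.7931 0.1551 0.0706; 0.1551 0.4677 0.0954; 0.0706 0.0954 0.8639]  S=[1.3315 0.2513 0.1007; 0.2513 0.7426 -0.0441; 0.1007 -0.0441 1.2653]  K=[0.5119 0.3194 0.0160; -0.1043 0.7086 0.1134; 0.0734 -0.0273 0.6764]  nu=[1.3094, -0.8498, -1.1730]  x^+=[0.1001, -2.5295, -0.4735]  P^+=[0.2847 -0.0305 -0.0146; -0.0305 0.1108 0.0365; -0.0146 0.0365 0.2667]
step 2: x^-=[-0.5116, -2.4404, -0.5679]  P^-=[0.5611 0.0517 0.0234; 0.0517 0.2281 0.0566; 0.0234 0.0566 0.4066]  S=[1.1188 0.1598 0.0071; 0.1598 0.4313 -0.0204; 0.0071 -0.0204 0.8082]  K=[0.4484 0.3097 0.0202; -0.0808 0.5743 0.0896; 0.0537 -0.0100 0.5032]  nu=[-3.9047, 5.7971, 2.0564]  x^+=[-0.4255, 1.3887, 0.1994]  P^+=[0.2503 -0.0226 -0.0108; -0.0226 0.0891 0.0285; -0.0108 0.0285 0.1983]
step 3: x^-=[-0.0756, 1.2577, 0.1957]  P^-=[0.5309 0.0480 0.0250; 0.0480 0.2085 0.0433; 0.0250 0.0433 0.3210]  S=[1.0891 0.1522 0.0015; 0.1522 0.4092 -0.0189; 0.0015 -0.0189 0.7220]  K=[0.4362 0.3092 0.0284; -0.0765 0.5566 0.0791; 0.0520 -0.0094 0.4448]  nu=[3.3046, 0.9067, 3.3976]  x^+=[1.7429, 1.7781, 1.8703]  P^+=[0.2432 -0.0204 -0.0072; -0.0204 0.0855 0.0245; -0.0072 0.0245 0.1751]

innov = [3.3046, 0.9067, 3.3976]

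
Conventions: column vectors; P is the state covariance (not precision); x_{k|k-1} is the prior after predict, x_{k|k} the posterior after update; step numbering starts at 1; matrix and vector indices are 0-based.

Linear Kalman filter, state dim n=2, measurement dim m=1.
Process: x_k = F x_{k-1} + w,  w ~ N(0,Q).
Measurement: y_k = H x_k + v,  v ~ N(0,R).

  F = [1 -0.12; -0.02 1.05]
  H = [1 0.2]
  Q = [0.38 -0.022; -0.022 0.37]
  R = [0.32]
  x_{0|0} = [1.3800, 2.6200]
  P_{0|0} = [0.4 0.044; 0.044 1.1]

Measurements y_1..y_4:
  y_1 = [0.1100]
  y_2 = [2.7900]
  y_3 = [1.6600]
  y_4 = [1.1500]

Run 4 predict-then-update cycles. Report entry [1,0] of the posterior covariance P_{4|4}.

step 1: x^-=[1.0656, 2.7234]  P^-=[0.7853 -0.1223; -0.1223 1.5811]  S=[1.1196]  K=[0.6795; 0.1732]  nu=[-1.5003]  x^+=[0.0461, 2.4635]  P^+=[0.2683 -0.2541; -0.2541 1.5475]
step 2: x^-=[-0.2495, 2.5858]  P^-=[0.7315 -0.4897; -0.4897 2.0869]  S=[0.9391]  K=[0.6747; -0.0770]  nu=[2.5224]  x^+=[1.4522, 2.3915]  P^+=[0.3041 -0.4409; -0.4409 2.0813]
step 3: x^-=[1.1652, 2.4820]  P^-=[0.8199 -0.7543; -0.7543 2.6833]  S=[0.9455]  K=[0.7076; -0.2302]  nu=[-0.0016]  x^+=[1.1641, 2.4824]  P^+=[0.3465 -0.6003; -0.6003 2.6331]
step 4: x^-=[0.8662, 2.5832]  P^-=[0.9085 -0.9925; -0.9925 3.2984]  S=[0.9634]  K=[0.7369; -0.3454]  nu=[-0.2328]  x^+=[0.6946, 2.6636]  P^+=[0.3853 -0.7472; -0.7472 3.1834]

P_post[1,0] = -0.7472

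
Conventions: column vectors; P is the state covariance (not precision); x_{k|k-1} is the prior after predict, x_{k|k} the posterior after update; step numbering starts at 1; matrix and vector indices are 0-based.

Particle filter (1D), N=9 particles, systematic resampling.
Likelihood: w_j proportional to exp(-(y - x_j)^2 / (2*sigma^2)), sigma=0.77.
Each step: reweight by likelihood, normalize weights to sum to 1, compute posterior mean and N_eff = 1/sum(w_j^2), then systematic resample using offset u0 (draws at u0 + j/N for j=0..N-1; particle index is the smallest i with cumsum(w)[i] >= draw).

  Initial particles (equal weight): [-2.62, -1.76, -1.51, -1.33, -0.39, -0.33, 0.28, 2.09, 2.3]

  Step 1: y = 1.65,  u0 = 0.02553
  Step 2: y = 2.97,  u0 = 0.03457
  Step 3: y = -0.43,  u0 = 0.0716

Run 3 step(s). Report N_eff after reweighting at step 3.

N_eff = 7.6966

step 1: w=[0.0000, 0.0000, 0.0001, 0.0003, 0.0164, 0.0201, 0.1127, 0.4661, 0.3842]  mean=1.8757  Neff=2.6438  idx=[5, 6, 7, 7, 7, 7, 8, 8, 8]
step 2: w=[0.0000, 0.0005, 0.1258, 0.1258, 0.1258, 0.1258, 0.1655, 0.1655, 0.1655]  mean=2.1932  Neff=6.8775  idx=[2, 3, 4, 4, 5, 6, 7, 7, 8]
step 3: w=[0.1520, 0.1520, 0.1520, 0.1520, 0.1520, 0.0600, 0.0600, 0.0600, 0.0600]  mean=2.1404  Neff=7.6966  idx=[0, 1, 1, 2, 3, 4, 4, 6, 8]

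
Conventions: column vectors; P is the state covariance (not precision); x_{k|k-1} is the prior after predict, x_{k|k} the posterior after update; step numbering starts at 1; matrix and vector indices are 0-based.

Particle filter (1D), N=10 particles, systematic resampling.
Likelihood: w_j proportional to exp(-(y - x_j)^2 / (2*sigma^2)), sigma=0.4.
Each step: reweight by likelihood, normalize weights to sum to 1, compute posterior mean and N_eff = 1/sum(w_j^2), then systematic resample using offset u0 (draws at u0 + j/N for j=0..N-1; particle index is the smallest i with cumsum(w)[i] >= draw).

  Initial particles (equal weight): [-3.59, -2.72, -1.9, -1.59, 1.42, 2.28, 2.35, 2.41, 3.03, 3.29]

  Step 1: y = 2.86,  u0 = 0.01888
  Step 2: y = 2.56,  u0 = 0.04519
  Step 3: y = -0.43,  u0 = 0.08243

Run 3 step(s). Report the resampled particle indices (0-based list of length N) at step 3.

resampled_idx = [0, 0, 1, 1, 1, 2, 2, 2, 3, 6]

step 1: w=[0.0000, 0.0000, 0.0000, 0.0000, 0.0005, 0.1248, 0.1584, 0.1896, 0.3262, 0.2004]  mean=2.7623  Neff=4.4801  idx=[5, 5, 6, 7, 7, 8, 8, 8, 9, 9]
step 2: w=[0.1266, 0.1266, 0.1409, 0.1507, 0.1507, 0.0811, 0.0811, 0.0811, 0.0306, 0.0306]  mean=2.5733  Neff=8.4073  idx=[0, 1, 1, 2, 3, 4, 4, 5, 6, 8]
step 3: w=[0.2766, 0.2766, 0.2766, 0.0832, 0.0290, 0.0290, 0.0290, 0.0000, 0.0000, 0.0000]  mean=2.2971  Neff=4.1852  idx=[0, 0, 1, 1, 1, 2, 2, 2, 3, 6]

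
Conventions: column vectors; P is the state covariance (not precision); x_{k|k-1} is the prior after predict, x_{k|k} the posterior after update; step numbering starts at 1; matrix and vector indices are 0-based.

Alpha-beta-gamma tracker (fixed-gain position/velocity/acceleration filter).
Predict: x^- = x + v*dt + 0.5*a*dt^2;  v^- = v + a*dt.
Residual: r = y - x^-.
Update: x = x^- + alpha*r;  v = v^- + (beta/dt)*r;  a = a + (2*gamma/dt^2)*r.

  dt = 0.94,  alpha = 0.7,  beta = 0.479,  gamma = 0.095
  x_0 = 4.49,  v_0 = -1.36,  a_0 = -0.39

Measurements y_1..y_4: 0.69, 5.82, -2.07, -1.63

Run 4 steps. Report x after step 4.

x_post = -1.9405

step 1: x_pred=3.0393  r=-2.3493  x^+=1.3948  v^+=-2.9237  a^+=-0.8952
step 2: x_pred=-1.7490  r=7.5690  x^+=3.5493  v^+=0.0918  a^+=0.7324
step 3: x_pred=3.9591  r=-6.0291  x^+=-0.2613  v^+=-2.2921  a^+=-0.5640
step 4: x_pred=-2.6650  r=1.0350  x^+=-1.9405  v^+=-2.2949  a^+=-0.3415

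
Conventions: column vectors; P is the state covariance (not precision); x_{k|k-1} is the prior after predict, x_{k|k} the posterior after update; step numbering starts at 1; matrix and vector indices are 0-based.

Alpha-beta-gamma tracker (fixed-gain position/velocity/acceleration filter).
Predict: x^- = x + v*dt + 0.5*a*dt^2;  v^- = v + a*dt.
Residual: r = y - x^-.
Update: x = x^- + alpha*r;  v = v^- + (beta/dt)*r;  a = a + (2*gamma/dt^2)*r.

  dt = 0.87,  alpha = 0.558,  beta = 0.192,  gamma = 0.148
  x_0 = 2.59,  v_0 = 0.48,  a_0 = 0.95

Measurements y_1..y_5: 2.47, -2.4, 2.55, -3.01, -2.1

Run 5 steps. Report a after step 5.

a_post = -1.2519

step 1: x_pred=3.3671  r=-0.8971  x^+=2.8665  v^+=1.1085  a^+=0.5992
step 2: x_pred=4.0577  r=-6.4577  x^+=0.4543  v^+=0.2046  a^+=-1.9262
step 3: x_pred=-0.0967  r=2.6467  x^+=1.3802  v^+=-0.8871  a^+=-0.8912
step 4: x_pred=0.2711  r=-3.2811  x^+=-1.5597  v^+=-2.3866  a^+=-2.1744
step 5: x_pred=-4.4589  r=2.3589  x^+=-3.1427  v^+=-3.7577  a^+=-1.2519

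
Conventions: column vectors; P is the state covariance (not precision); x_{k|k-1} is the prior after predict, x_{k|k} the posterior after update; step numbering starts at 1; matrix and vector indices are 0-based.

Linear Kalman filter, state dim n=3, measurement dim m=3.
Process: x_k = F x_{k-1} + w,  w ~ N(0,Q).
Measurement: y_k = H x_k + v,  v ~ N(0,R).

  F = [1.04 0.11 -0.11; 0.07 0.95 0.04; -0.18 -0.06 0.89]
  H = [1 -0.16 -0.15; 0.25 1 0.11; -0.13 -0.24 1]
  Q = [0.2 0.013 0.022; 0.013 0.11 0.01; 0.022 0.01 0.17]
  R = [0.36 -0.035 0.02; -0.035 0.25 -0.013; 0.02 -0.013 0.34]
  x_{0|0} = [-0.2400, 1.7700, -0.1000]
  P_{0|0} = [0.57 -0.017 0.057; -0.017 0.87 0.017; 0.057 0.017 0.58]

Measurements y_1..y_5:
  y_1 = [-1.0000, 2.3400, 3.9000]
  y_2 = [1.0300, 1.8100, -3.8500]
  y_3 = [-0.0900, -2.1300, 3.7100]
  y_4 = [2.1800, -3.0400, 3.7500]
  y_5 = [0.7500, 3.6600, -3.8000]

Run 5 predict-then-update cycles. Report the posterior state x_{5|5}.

x_post = [1.4319, 0.8972, -0.3912]

step 1: x^-=[-0.0439, 1.6607, -0.1520]  P^-=[0.8167 0.1262 -0.0902; 0.1262 0.8982 -0.0057; -0.0902 -0.0057 0.6306]  S=[1.2003 0.1306 -0.2651; 0.1306 1.2638 -0.2365; -0.2651 -0.2365 1.0702]  K=[0.6528 0.1844 -0.0093; -0.1130 0.7303 -0.0887; -0.0312 0.1532 0.6276]  nu=[-0.7132, 0.7070, 4.4449]  x^+=[-0.4204, 1.8635, 2.7682]  P^+=[0.2268 -0.0364 0.0282; -0.0364 0.1967 0.0006; 0.0282 0.0006 0.2146]
step 2: x^-=[-0.5367, 1.8516, 2.4275]  P^-=[0.4354 0.0137 -0.0130; 0.0137 0.2844 0.0120; -0.0130 0.0120 0.3381]  S=[0.8104 0.0330 -0.0942; 0.0330 0.5745 -0.0522; -0.0942 -0.0522 0.7003]  K=[0.5274 0.1788 -0.0199; -0.0682 0.5022 -0.0546; -0.0296 0.1259 0.4865]  nu=[2.2271, -0.1744, -5.9029]  x^+=[0.7239, 1.9344, -0.5322]  P^+=[0.1828 -0.0214 0.0201; -0.0214 0.1337 0.0028; 0.0201 0.0028 0.1665]
step 3: x^-=[1.0242, 1.8671, -0.7200]  P^-=[0.3918 0.0186 -0.0083; 0.0186 0.2293 0.0133; -0.0083 0.0133 0.3011]  S=[0.7616 0.0363 -0.0815; 0.0363 0.5192 -0.0402; -0.0815 -0.0402 0.6579]  K=[0.5008 0.1859 -0.0235; -0.0529 0.4536 -0.0460; -0.0299 0.1229 0.4583]  nu=[-0.9235, -4.1739, 5.0112]  x^+=[-0.3317, -0.2077, 1.0911]  P^+=[0.1735 -0.0161 0.0183; -0.0161 0.1194 0.0040; 0.0183 0.0040 0.1570]
step 4: x^-=[-0.4878, -0.1769, 1.0432]  P^-=[0.3830 0.0216 -0.0076; 0.0216 0.2171 0.0138; -0.0076 0.0138 0.2937]  S=[0.7512 0.0390 -0.0797; 0.0390 0.5080 -0.0377; -0.0797 -0.0377 0.6494]  K=[0.4943 0.1895 -0.0247; -0.0478 0.4415 -0.0436; -0.0301 0.1229 0.4522]  nu=[2.7960, -2.8559, 2.6009]  x^+=[0.2889, -1.6847, 1.7842]  P^+=[0.1712 -0.0144 0.0178; -0.0144 0.1157 0.0044; 0.0178 0.0044 0.1549]
step 5: x^-=[-0.0811, -1.5089, 1.6370]  P^-=[0.3810 0.0227 -0.0075; 0.0227 0.2140 0.0140; -0.0075 0.0140 0.2922]  S=[0.7487 0.0401 -0.0795; 0.0401 0.5054 -0.0371; -0.0795 -0.0371 0.6476]  K=[0.4926 0.1909 -0.0251; -0.0462 0.4383 -0.0429; -0.0302 0.1230 0.4508]  nu=[0.8353, 5.0091, -5.8097]  x^+=[1.4319, 0.8972, -0.3912]  P^+=[0.1706 -0.0138 0.0177; -0.0138 0.1147 0.0045; 0.0177 0.0045 0.1545]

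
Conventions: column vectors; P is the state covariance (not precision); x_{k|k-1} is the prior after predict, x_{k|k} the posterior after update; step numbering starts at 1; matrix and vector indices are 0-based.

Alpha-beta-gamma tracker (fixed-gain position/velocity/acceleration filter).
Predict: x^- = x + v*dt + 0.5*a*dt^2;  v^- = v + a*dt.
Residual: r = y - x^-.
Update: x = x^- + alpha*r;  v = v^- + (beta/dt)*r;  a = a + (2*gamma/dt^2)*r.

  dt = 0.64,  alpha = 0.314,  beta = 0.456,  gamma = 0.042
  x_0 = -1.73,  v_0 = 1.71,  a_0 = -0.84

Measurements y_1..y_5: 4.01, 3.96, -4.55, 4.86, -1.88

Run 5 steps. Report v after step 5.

v_post = -4.4360

step 1: x_pred=-0.8076  r=4.8176  x^+=0.7051  v^+=4.6050  a^+=0.1480
step 2: x_pred=3.6826  r=0.2774  x^+=3.7697  v^+=4.8973  a^+=0.2049
step 3: x_pred=6.9459  r=-11.4959  x^+=3.3362  v^+=-3.1624  a^+=-2.1527
step 4: x_pred=0.8714  r=3.9886  x^+=2.1238  v^+=-1.6983  a^+=-1.3347
step 5: x_pred=0.7636  r=-2.6436  x^+=-0.0665  v^+=-4.4360  a^+=-1.8769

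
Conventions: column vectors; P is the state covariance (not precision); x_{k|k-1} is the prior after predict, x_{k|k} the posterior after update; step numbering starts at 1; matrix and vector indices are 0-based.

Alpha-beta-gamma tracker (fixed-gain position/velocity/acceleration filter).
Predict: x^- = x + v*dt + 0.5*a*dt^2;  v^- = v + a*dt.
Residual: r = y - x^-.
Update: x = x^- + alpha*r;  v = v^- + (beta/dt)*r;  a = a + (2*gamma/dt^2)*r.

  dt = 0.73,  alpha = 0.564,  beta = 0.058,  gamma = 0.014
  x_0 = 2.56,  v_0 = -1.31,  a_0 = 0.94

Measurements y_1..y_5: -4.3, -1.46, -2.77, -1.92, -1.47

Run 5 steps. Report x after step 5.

x_post = -1.5848

step 1: x_pred=1.8542  r=-6.1542  x^+=-1.6168  v^+=-1.1128  a^+=0.6166
step 2: x_pred=-2.2648  r=0.8048  x^+=-1.8109  v^+=-0.5987  a^+=0.6589
step 3: x_pred=-2.0723  r=-0.6977  x^+=-2.4658  v^+=-0.1731  a^+=0.6223
step 4: x_pred=-2.4264  r=0.5064  x^+=-2.1408  v^+=0.3214  a^+=0.6489
step 5: x_pred=-1.7333  r=0.2633  x^+=-1.5848  v^+=0.8160  a^+=0.6627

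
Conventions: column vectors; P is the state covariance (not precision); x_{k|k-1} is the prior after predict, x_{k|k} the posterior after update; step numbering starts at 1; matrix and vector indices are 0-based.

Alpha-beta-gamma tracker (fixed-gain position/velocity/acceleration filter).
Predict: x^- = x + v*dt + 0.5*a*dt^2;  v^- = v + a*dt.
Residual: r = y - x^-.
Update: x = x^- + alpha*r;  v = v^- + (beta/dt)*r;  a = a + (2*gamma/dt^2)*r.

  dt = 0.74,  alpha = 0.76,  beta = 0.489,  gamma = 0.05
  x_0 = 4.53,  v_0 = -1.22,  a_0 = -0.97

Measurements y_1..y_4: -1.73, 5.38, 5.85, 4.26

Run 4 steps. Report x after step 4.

step 1: x_pred=3.3616  r=-5.0916  x^+=-0.5080  v^+=-5.3024  a^+=-1.8998
step 2: x_pred=-4.9520  r=10.3320  x^+=2.9003  v^+=0.1192  a^+=-0.0130
step 3: x_pred=2.9850  r=2.8650  x^+=5.1624  v^+=2.0028  a^+=0.5102
step 4: x_pred=6.7842  r=-2.5242  x^+=4.8658  v^+=0.7123  a^+=0.0492

x_post = 4.8658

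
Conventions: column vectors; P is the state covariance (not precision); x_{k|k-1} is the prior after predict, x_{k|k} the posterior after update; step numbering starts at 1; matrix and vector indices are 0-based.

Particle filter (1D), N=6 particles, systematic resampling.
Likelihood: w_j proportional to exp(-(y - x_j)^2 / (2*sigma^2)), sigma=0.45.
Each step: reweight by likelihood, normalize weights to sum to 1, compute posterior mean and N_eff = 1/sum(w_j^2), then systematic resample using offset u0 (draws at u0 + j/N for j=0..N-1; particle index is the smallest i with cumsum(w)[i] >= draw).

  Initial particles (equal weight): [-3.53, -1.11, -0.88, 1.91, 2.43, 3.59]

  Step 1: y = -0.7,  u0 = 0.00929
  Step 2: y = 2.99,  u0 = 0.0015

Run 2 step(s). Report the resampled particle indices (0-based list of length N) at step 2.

step 1: w=[0.0000, 0.4170, 0.5830, 0.0000, 0.0000, 0.0000]  mean=-0.9759  Neff=1.9464  idx=[1, 1, 1, 2, 2, 2]
step 2: w=[0.0036, 0.0036, 0.0036, 0.3298, 0.3298, 0.3298]  mean=-0.8825  Neff=3.0649  idx=[0, 3, 3, 4, 4, 5]

resampled_idx = [0, 3, 3, 4, 4, 5]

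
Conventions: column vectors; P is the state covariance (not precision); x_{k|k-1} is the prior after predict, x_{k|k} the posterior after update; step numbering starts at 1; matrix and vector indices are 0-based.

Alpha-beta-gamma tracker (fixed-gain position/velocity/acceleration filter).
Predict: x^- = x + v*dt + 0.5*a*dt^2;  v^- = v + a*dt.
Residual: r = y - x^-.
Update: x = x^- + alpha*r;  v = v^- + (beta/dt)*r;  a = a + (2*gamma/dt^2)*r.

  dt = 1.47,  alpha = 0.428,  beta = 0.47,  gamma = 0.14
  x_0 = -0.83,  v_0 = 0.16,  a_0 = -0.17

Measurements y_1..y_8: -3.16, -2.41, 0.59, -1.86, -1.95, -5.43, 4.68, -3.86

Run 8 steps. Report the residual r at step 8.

step 1: x_pred=-0.7785  r=-2.3815  x^+=-1.7978  v^+=-0.8513  a^+=-0.4786
step 2: x_pred=-3.5663  r=1.1563  x^+=-3.0714  v^+=-1.1852  a^+=-0.3288
step 3: x_pred=-5.1688  r=5.7588  x^+=-2.7040  v^+=0.1728  a^+=0.4174
step 4: x_pred=-1.9990  r=0.1390  x^+=-1.9395  v^+=0.8309  a^+=0.4354
step 5: x_pred=-0.2476  r=-1.7024  x^+=-0.9762  v^+=0.9267  a^+=0.2149
step 6: x_pred=0.6182  r=-6.0482  x^+=-1.9704  v^+=-0.6912  a^+=-0.5688
step 7: x_pred=-3.6012  r=8.2812  x^+=-0.0568  v^+=1.1203  a^+=0.5042
step 8: x_pred=2.1348  r=-5.9948  x^+=-0.4310  v^+=-0.0552  a^+=-0.2726

resid = -5.9948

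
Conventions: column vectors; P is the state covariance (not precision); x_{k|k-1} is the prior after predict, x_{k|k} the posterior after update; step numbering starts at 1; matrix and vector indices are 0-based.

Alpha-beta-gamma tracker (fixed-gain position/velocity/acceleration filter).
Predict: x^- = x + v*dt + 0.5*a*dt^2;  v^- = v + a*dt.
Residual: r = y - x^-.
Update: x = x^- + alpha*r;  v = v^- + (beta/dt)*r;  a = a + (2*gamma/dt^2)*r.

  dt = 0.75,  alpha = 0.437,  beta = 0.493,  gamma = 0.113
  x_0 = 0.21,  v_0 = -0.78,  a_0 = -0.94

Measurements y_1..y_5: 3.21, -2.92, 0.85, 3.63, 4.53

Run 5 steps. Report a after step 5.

step 1: x_pred=-0.6394  r=3.8494  x^+=1.0428  v^+=1.0453  a^+=0.6066
step 2: x_pred=1.9974  r=-4.9174  x^+=-0.1515  v^+=-1.7321  a^+=-1.3691
step 3: x_pred=-1.8356  r=2.6856  x^+=-0.6620  v^+=-0.9936  a^+=-0.2901
step 4: x_pred=-1.4888  r=5.1188  x^+=0.7481  v^+=2.1536  a^+=1.7665
step 5: x_pred=2.8602  r=1.6698  x^+=3.5899  v^+=4.5761  a^+=2.4374

a_post = 2.4374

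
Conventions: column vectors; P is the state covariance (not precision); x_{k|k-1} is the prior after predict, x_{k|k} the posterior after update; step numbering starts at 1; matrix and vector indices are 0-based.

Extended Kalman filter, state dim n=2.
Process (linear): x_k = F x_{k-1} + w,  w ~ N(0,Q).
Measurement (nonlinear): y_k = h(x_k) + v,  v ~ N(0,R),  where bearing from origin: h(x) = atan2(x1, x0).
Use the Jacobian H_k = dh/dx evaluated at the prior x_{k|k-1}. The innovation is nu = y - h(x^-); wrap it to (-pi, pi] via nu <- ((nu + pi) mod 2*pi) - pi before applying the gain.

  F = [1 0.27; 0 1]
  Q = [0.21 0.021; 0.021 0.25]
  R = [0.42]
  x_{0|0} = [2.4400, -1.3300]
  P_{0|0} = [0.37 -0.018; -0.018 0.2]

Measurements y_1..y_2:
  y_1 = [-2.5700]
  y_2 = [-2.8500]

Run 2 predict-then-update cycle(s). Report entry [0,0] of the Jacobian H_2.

step 1: x^-=[2.0809, -1.3300]  P^-=[0.5849 0.0570; 0.0570 0.4500]  H_jac=[0.2181 0.3412]  S=[0.5087]  K=[0.2890; 0.3263]  nu=[-2.0013]  x^+=[1.5026, -1.9829]  P^+=[0.5424 0.0090; 0.0090 0.3959]
step 2: x^-=[0.9672, -1.9829]  P^-=[0.7861 0.1369; 0.1369 0.6459]  H_jac=[0.4074 0.1987]  S=[0.5981]  K=[0.5809; 0.3078]  nu=[-1.7330]  x^+=[-0.0395, -2.5164]  P^+=[0.5843 0.0300; 0.0300 0.5892]

H_jac[0,0] = 0.4074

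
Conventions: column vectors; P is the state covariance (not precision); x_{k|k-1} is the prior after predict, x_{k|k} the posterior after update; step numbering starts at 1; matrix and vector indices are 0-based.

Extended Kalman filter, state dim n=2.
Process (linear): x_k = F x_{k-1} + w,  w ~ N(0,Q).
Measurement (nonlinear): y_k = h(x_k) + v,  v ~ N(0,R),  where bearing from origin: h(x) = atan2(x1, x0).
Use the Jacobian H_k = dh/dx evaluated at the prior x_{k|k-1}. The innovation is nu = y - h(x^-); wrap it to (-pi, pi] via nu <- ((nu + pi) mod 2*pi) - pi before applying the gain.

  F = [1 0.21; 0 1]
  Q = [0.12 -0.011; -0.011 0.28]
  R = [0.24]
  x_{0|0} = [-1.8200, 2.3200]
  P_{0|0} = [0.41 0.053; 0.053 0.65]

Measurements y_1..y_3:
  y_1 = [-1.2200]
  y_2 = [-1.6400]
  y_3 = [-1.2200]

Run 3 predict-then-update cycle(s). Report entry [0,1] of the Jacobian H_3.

H_jac[0,1] = -0.2423

step 1: x^-=[-1.3328, 2.3200]  P^-=[0.5809 0.1785; 0.1785 0.9300]  H_jac=[-0.3241 -0.1862]  S=[0.3548]  K=[-0.6243; -0.6511]  nu=[2.9709]  x^+=[-3.1876, 0.3857]  P^+=[0.4426 0.0343; 0.0343 0.7796]
step 2: x^-=[-3.1066, 0.3857]  P^-=[0.6114 0.1870; 0.1870 1.0596]  H_jac=[-0.0394 -0.3170]  S=[0.3521]  K=[-0.2367; -0.9749]  nu=[1.6251]  x^+=[-3.4913, -1.1986]  P^+=[0.5917 0.1057; 0.1057 0.7250]
step 3: x^-=[-3.7430, -1.1986]  P^-=[0.7881 0.2470; 0.2470 1.0050]  H_jac=[0.0776 -0.2423]  S=[0.2945]  K=[0.0044; -0.7619]  nu=[1.6117]  x^+=[-3.7359, -2.4266]  P^+=[0.7881 0.2480; 0.2480 0.8340]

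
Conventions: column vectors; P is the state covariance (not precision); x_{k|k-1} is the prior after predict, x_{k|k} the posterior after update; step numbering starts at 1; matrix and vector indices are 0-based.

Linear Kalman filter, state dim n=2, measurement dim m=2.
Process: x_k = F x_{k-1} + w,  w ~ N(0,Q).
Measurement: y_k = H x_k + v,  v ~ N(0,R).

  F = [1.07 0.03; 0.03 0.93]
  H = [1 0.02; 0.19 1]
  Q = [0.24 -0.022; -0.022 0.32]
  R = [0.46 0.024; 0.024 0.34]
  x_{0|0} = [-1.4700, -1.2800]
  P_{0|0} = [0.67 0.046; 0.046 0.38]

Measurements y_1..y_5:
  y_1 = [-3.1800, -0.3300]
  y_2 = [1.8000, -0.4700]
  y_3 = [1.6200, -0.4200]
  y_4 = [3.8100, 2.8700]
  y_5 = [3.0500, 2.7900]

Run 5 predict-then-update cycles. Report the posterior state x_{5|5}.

step 1: x^-=[-1.6113, -1.2345]  P^-=[1.0104 0.0559; 0.0559 0.6518]  S=[1.4729 0.2851; 0.2851 1.0496]  K=[0.6766 0.0524; -0.0796 0.6528]  nu=[-1.5440, 1.2106]  x^+=[-2.5926, -0.3214]  P^+=[0.3130 -0.0254; -0.0254 0.2249]
step 2: x^-=[-2.7837, -0.3766]  P^-=[0.5969 -0.0310; -0.0310 0.5134]  S=[1.0559 0.1166; 0.1166 0.8631]  K=[0.5626 0.0195; -0.0858 0.5995]  nu=[4.5912, 0.4355]  x^+=[-0.1922, -0.5095]  P^+=[0.2598 -0.0292; -0.0292 0.2073]
step 3: x^-=[-0.2210, -0.4796]  P^-=[0.5358 -0.0370; -0.0370 0.4979]  S=[0.9945 0.0986; 0.0986 0.8432]  K=[0.5366 0.0141; -0.0859 0.5922]  nu=[1.8506, 0.1016]  x^+=[0.7735, -0.5785]  P^+=[0.2478 -0.0294; -0.0294 0.2049]
step 4: x^-=[0.8103, -0.5148]  P^-=[0.5220 -0.0376; -0.0376 0.4958]  S=[0.9807 0.0953; 0.0953 0.8403]  K=[0.5302 0.0131; -0.0857 0.5912]  nu=[3.0100, 3.2308]  x^+=[2.4486, 1.1373]  P^+=[0.2448 -0.0293; -0.0293 0.2045]
step 5: x^-=[2.6541, 1.1311]  P^-=[0.5186 -0.0377; -0.0377 0.4955]  S=[0.9773 0.0946; 0.0946 0.8399]  K=[0.5286 0.0129; -0.0856 0.5911]  nu=[0.3733, 1.1546]  x^+=[2.8663, 1.7816]  P^+=[0.2441 -0.0293; -0.0293 0.2045]

x_post = [2.8663, 1.7816]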